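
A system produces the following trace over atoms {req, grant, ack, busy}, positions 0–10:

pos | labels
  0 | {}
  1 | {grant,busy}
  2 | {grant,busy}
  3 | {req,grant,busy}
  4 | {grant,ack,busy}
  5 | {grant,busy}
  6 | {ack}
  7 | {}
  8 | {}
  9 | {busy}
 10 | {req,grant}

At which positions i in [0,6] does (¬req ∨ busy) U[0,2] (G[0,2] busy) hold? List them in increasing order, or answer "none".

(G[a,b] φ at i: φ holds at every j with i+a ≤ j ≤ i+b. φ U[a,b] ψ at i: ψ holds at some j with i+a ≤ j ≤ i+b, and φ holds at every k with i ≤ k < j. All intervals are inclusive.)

0, 1, 2, 3

Evaluate at each i in [0,6]:
  i=0: ✓ (rhs at j=1; lhs holds on [0,0])
  i=1: ✓ (rhs at j=1)
  i=2: ✓ (rhs at j=2)
  i=3: ✓ (rhs at j=3)
  i=4: ✗ (no rhs in [4,6])
  i=5: ✗ (no rhs in [5,7])
  i=6: ✗ (no rhs in [6,8])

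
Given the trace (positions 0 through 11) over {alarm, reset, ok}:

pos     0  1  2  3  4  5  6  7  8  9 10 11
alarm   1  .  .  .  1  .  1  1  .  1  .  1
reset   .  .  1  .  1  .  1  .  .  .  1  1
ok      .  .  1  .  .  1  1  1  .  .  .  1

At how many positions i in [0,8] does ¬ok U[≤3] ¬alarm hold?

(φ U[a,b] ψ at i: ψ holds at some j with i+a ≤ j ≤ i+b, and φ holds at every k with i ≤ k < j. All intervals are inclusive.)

7

Evaluate at each i in [0,8]:
  i=0: ✓ (rhs at j=1; lhs holds on [0,0])
  i=1: ✓ (rhs at j=1)
  i=2: ✓ (rhs at j=2)
  i=3: ✓ (rhs at j=3)
  i=4: ✓ (rhs at j=5; lhs holds on [4,4])
  i=5: ✓ (rhs at j=5)
  i=6: ✗ (lhs fails at k=6 before rhs at j=8)
  i=7: ✗ (lhs fails at k=7 before rhs at j=8)
  i=8: ✓ (rhs at j=8)
Positions where it holds: {0, 1, 2, 3, 4, 5, 8} → 7.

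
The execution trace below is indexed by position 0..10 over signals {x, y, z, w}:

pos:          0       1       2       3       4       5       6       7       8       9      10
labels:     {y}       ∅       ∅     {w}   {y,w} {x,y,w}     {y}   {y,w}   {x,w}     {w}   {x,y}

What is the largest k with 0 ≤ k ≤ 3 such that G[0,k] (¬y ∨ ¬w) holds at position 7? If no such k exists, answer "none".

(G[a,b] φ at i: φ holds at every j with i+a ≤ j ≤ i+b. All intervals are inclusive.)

none

(¬y ∨ ¬w) must hold from j=7 onward; find where it first fails.
  j=7: fails → no k works.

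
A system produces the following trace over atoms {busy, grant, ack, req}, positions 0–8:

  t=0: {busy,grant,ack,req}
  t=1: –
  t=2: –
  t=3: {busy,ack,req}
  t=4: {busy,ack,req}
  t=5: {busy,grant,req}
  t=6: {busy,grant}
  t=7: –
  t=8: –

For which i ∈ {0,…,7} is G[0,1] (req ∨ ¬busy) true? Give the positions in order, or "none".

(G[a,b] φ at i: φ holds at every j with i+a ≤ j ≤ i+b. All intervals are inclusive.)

0, 1, 2, 3, 4, 7

Evaluate at each i in [0,7]:
  i=0: ✓ (all of [0,1])
  i=1: ✓ (all of [1,2])
  i=2: ✓ (all of [2,3])
  i=3: ✓ (all of [3,4])
  i=4: ✓ (all of [4,5])
  i=5: ✗ (fails at j=6)
  i=6: ✗ (fails at j=6)
  i=7: ✓ (all of [7,8])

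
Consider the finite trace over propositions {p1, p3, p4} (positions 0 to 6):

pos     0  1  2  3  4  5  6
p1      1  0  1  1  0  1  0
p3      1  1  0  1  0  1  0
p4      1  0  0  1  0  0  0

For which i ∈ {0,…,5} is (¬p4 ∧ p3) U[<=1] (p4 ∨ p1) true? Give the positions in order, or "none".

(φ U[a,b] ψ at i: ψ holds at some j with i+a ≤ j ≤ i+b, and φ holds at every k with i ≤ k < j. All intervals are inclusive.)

Evaluate at each i in [0,5]:
  i=0: ✓ (rhs at j=0)
  i=1: ✓ (rhs at j=2; lhs holds on [1,1])
  i=2: ✓ (rhs at j=2)
  i=3: ✓ (rhs at j=3)
  i=4: ✗ (lhs fails at k=4 before rhs at j=5)
  i=5: ✓ (rhs at j=5)

0, 1, 2, 3, 5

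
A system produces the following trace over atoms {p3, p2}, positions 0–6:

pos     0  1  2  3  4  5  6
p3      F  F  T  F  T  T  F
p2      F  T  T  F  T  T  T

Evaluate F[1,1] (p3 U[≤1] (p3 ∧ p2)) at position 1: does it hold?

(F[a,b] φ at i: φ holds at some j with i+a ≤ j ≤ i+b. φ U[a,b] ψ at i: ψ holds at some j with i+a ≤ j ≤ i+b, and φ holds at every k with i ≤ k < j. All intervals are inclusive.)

Holds

Check (p3 U[≤1] (p3 ∧ p2)) at each j in [2,2]:
  j=2: holds
Found at j=2 → formula holds.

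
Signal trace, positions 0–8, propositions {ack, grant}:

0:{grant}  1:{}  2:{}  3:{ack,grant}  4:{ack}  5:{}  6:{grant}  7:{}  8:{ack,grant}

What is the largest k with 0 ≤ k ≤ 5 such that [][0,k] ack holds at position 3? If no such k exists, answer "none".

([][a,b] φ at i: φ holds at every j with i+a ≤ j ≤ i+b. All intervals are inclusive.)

1

ack must hold from j=3 onward; find where it first fails.
  j=3: holds
  j=4: holds
  j=5: fails
Holds on [3,4], so largest k = 1.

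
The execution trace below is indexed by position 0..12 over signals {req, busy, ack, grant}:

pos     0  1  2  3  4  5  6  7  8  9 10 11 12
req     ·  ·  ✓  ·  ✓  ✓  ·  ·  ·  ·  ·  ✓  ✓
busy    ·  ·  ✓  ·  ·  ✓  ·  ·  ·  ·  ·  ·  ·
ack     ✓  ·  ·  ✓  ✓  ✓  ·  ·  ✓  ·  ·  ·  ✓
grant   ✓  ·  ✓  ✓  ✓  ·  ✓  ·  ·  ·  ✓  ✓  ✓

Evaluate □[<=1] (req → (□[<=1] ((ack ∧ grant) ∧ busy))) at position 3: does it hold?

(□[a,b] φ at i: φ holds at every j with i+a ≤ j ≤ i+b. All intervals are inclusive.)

No

Check (req → (□[<=1] ((ack ∧ grant) ∧ busy))) at every j in [3,4]:
  j=3: antecedent false → ✓
  j=4: antecedent true; consequent fails at 4 → ✗
Fails at j=4 → formula fails.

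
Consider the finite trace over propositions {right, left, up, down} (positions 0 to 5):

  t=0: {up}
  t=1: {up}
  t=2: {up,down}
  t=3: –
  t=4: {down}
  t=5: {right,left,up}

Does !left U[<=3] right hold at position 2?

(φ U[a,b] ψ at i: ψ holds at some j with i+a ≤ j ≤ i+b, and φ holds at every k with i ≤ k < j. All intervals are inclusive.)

Need some j in [2,5] with right, and !left at every k in [2,j-1].
  j=2: right false.
  j=3: right false.
  j=4: right false.
  j=5: right holds; !left holds at every k in [2,4] → satisfied.

Yes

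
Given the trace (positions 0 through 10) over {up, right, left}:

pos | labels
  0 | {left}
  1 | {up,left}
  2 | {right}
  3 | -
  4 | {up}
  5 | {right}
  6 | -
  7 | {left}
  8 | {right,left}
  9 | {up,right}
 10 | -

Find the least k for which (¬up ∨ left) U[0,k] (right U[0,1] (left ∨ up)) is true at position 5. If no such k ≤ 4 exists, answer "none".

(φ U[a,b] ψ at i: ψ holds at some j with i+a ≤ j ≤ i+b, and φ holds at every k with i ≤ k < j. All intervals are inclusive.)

Need earliest j ≥ 5 with (right U[0,1] (left ∨ up)), and (¬up ∨ left) at every k in [5,j-1].
  j=5: rhs fails.
  j=6: rhs fails.
  j=7: rhs holds; lhs holds on [5,6]. k = 2.

2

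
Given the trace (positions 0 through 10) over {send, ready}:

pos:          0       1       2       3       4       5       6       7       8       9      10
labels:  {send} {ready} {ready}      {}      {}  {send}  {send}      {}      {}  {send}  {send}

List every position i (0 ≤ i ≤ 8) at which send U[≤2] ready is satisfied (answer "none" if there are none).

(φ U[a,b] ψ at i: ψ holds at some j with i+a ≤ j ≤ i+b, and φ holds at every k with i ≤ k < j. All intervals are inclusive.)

Evaluate at each i in [0,8]:
  i=0: ✓ (rhs at j=1; lhs holds on [0,0])
  i=1: ✓ (rhs at j=1)
  i=2: ✓ (rhs at j=2)
  i=3: ✗ (no rhs in [3,5])
  i=4: ✗ (no rhs in [4,6])
  i=5: ✗ (no rhs in [5,7])
  i=6: ✗ (no rhs in [6,8])
  i=7: ✗ (no rhs in [7,9])
  i=8: ✗ (no rhs in [8,10])

0, 1, 2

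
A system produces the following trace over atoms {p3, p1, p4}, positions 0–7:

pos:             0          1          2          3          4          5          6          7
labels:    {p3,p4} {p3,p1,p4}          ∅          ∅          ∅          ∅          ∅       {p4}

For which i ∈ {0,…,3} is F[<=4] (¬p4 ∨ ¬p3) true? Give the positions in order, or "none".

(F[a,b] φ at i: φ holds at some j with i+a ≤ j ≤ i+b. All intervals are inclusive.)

0, 1, 2, 3

Evaluate at each i in [0,3]:
  i=0: ✓ (witness j=2)
  i=1: ✓ (witness j=2)
  i=2: ✓ (witness j=2)
  i=3: ✓ (witness j=3)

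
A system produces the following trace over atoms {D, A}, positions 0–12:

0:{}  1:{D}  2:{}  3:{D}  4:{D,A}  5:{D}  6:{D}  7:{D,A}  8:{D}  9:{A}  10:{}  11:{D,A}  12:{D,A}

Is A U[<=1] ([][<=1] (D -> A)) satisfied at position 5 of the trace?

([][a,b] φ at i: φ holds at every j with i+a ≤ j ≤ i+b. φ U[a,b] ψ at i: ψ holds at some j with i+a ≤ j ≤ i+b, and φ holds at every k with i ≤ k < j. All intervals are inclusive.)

Need some j in [5,6] with [][<=1] (D -> A), and A at every k in [5,j-1].
  j=5: [][<=1] (D -> A) — fails at 5.
  j=6: [][<=1] (D -> A) — fails at 6.
No j in the window works → until fails.

False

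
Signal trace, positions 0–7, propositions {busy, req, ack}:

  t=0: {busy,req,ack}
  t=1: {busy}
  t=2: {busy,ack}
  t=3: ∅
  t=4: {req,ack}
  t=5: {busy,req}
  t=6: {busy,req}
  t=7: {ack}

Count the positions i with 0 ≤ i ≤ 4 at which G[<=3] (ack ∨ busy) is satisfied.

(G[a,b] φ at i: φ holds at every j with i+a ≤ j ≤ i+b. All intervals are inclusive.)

1

Evaluate at each i in [0,4]:
  i=0: ✗ (fails at j=3)
  i=1: ✗ (fails at j=3)
  i=2: ✗ (fails at j=3)
  i=3: ✗ (fails at j=3)
  i=4: ✓ (all of [4,7])
Positions where it holds: {4} → 1.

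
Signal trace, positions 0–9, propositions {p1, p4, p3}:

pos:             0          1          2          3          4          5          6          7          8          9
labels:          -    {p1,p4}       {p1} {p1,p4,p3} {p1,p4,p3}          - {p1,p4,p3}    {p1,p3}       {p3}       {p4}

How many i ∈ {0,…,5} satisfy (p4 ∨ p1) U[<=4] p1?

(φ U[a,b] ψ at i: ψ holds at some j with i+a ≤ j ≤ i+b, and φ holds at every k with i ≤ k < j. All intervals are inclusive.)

Evaluate at each i in [0,5]:
  i=0: ✗ (lhs fails at k=0 before rhs at j=1)
  i=1: ✓ (rhs at j=1)
  i=2: ✓ (rhs at j=2)
  i=3: ✓ (rhs at j=3)
  i=4: ✓ (rhs at j=4)
  i=5: ✗ (lhs fails at k=5 before rhs at j=6)
Positions where it holds: {1, 2, 3, 4} → 4.

4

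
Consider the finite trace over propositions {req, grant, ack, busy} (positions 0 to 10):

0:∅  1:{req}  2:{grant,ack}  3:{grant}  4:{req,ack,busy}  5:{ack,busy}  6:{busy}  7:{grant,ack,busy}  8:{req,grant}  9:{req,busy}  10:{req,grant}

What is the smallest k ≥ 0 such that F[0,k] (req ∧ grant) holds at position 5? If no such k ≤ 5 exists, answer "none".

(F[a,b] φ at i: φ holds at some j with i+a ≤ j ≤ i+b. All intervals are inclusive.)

3

Scan j = 5,6,… for (req ∧ grant):
  j=5: fails
  j=6: fails
  j=7: fails
  j=8: holds
First hit at j=8, so smallest k = 8-5 = 3.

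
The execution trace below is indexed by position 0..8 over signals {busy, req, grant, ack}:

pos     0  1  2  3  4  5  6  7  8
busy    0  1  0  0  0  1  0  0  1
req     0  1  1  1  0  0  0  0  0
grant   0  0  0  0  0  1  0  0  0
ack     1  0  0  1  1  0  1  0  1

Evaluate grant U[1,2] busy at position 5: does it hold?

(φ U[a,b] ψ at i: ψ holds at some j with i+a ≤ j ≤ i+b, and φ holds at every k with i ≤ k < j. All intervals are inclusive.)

Need some j in [6,7] with busy, and grant at every k in [5,j-1].
  j=6: busy false.
  j=7: busy false.
No j in the window works → until fails.

No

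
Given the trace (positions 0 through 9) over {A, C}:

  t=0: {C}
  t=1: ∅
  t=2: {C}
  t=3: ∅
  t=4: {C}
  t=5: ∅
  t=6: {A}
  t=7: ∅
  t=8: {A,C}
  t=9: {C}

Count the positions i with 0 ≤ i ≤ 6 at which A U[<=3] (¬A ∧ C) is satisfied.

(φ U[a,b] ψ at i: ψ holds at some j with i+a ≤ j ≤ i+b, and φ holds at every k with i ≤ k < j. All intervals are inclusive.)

Evaluate at each i in [0,6]:
  i=0: ✓ (rhs at j=0)
  i=1: ✗ (lhs fails at k=1 before rhs at j=2)
  i=2: ✓ (rhs at j=2)
  i=3: ✗ (lhs fails at k=3 before rhs at j=4)
  i=4: ✓ (rhs at j=4)
  i=5: ✗ (no rhs in [5,8])
  i=6: ✗ (lhs fails at k=7 before rhs at j=9)
Positions where it holds: {0, 2, 4} → 3.

3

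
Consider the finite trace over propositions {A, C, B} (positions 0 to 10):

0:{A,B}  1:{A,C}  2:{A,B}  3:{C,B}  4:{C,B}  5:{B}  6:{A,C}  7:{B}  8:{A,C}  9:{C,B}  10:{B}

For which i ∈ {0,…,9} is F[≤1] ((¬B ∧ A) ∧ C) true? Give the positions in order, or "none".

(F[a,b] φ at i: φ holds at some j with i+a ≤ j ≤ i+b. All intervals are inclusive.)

Evaluate at each i in [0,9]:
  i=0: ✓ (witness j=1)
  i=1: ✓ (witness j=1)
  i=2: ✗ (none in [2,3])
  i=3: ✗ (none in [3,4])
  i=4: ✗ (none in [4,5])
  i=5: ✓ (witness j=6)
  i=6: ✓ (witness j=6)
  i=7: ✓ (witness j=8)
  i=8: ✓ (witness j=8)
  i=9: ✗ (none in [9,10])

0, 1, 5, 6, 7, 8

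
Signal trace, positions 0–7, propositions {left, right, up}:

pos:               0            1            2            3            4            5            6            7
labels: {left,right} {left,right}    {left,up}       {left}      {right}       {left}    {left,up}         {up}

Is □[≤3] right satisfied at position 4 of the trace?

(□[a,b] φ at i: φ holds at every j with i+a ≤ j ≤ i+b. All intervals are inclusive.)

Check right at every j in [4,7]:
  j=4: true
  j=5: false
  j=6: false
  j=7: false
Fails at j=5 → formula fails.

No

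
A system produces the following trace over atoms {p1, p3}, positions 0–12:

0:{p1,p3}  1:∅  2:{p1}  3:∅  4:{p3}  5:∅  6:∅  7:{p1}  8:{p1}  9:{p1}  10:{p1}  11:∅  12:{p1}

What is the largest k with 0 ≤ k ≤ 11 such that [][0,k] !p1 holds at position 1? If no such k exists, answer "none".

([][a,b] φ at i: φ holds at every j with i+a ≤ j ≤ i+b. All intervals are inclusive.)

!p1 must hold from j=1 onward; find where it first fails.
  j=1: holds
  j=2: fails
Holds on [1,1], so largest k = 0.

0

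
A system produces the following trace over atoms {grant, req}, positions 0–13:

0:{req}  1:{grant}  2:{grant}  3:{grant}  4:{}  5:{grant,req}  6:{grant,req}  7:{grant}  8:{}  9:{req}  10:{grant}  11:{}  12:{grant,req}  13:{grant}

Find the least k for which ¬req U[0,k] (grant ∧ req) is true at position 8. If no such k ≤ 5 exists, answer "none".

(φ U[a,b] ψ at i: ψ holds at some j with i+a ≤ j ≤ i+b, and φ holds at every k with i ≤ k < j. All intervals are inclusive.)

Need earliest j ≥ 8 with (grant ∧ req), and ¬req at every k in [8,j-1].
  j=8: rhs fails.
  j=9: rhs fails.
  j=10: rhs fails.
  j=11: rhs fails.
  j=12: rhs holds but lhs fails at k=9.
  j=13: rhs fails.
No witness within the range → none.

none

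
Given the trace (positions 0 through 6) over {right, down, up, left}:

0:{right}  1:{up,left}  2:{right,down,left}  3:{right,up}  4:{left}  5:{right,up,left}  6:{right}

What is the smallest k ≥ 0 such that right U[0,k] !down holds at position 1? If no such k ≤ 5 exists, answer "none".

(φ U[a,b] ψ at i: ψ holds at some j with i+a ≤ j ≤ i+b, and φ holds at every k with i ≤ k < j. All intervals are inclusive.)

0

Need earliest j ≥ 1 with !down, and right at every k in [1,j-1].
  j=1: rhs holds (empty prefix). k = 0.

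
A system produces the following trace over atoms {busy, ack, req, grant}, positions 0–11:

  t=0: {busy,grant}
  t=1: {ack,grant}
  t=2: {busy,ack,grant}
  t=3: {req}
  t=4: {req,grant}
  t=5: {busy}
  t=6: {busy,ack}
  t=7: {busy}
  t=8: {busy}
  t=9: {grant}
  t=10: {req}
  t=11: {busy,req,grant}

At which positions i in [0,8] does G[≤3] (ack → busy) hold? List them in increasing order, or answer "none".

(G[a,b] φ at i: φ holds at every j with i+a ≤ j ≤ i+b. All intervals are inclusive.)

Evaluate at each i in [0,8]:
  i=0: ✗ (fails at j=1)
  i=1: ✗ (fails at j=1)
  i=2: ✓ (all of [2,5])
  i=3: ✓ (all of [3,6])
  i=4: ✓ (all of [4,7])
  i=5: ✓ (all of [5,8])
  i=6: ✓ (all of [6,9])
  i=7: ✓ (all of [7,10])
  i=8: ✓ (all of [8,11])

2, 3, 4, 5, 6, 7, 8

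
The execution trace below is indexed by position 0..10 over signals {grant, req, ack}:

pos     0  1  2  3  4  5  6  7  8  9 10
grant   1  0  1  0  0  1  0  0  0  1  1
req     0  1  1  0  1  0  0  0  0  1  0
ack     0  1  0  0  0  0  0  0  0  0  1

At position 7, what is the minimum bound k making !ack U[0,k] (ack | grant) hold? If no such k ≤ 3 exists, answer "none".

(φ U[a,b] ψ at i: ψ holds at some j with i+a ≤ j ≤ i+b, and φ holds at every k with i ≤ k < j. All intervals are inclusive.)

Need earliest j ≥ 7 with (ack | grant), and !ack at every k in [7,j-1].
  j=7: rhs fails.
  j=8: rhs fails.
  j=9: rhs holds; lhs holds on [7,8]. k = 2.

2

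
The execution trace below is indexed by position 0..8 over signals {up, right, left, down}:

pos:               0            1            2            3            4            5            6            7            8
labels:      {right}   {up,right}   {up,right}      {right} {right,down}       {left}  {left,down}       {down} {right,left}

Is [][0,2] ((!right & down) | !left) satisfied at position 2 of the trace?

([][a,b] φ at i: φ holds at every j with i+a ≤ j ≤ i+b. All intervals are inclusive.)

Check ((!right & down) | !left) at every j in [2,4]:
  j=2: true
  j=3: true
  j=4: true
All positions satisfy it → formula holds.

Yes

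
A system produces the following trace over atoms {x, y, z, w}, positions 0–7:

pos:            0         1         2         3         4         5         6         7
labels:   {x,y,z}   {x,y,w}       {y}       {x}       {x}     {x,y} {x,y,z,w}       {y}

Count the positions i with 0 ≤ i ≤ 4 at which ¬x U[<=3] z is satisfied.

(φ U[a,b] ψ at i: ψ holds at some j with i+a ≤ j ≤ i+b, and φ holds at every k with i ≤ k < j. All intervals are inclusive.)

1

Evaluate at each i in [0,4]:
  i=0: ✓ (rhs at j=0)
  i=1: ✗ (no rhs in [1,4])
  i=2: ✗ (no rhs in [2,5])
  i=3: ✗ (lhs fails at k=3 before rhs at j=6)
  i=4: ✗ (lhs fails at k=4 before rhs at j=6)
Positions where it holds: {0} → 1.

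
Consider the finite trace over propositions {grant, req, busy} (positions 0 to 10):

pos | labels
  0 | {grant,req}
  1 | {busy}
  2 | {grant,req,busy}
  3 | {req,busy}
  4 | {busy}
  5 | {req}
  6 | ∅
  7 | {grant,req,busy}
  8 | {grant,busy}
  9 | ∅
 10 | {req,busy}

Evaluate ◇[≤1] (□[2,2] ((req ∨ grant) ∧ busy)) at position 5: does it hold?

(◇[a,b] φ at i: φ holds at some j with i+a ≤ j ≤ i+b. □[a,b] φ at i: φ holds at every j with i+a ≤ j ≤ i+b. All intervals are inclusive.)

Yes

Check □[2,2] ((req ∨ grant) ∧ busy) at each j in [5,6]:
  j=5: holds on [7,7]
  j=6: holds on [8,8]
Found at j=5 → formula holds.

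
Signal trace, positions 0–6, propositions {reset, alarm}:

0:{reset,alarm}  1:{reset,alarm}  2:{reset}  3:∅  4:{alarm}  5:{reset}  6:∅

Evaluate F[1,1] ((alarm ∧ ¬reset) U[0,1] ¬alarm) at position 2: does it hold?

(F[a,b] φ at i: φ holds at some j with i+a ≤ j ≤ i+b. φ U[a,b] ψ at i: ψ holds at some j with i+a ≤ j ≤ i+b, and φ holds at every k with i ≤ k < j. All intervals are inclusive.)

Check ((alarm ∧ ¬reset) U[0,1] ¬alarm) at each j in [3,3]:
  j=3: holds
Found at j=3 → formula holds.

True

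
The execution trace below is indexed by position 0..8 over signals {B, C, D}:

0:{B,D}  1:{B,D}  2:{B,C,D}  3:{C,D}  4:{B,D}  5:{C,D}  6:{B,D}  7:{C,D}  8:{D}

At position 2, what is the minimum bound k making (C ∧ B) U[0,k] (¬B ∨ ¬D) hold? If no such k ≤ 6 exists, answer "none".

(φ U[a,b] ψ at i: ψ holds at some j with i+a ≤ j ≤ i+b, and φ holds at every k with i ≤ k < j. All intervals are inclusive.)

Need earliest j ≥ 2 with (¬B ∨ ¬D), and (C ∧ B) at every k in [2,j-1].
  j=2: rhs fails.
  j=3: rhs holds; lhs holds on [2,2]. k = 1.

1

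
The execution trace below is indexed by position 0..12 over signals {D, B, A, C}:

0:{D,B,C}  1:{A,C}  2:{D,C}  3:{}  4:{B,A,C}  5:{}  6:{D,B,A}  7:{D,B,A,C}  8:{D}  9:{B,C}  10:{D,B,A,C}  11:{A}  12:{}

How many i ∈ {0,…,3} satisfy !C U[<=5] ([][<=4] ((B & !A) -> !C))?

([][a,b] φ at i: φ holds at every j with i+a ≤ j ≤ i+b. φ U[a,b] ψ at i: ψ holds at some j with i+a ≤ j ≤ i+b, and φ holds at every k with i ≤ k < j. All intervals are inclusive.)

3

Evaluate at each i in [0,3]:
  i=0: ✗ (lhs fails at k=0 before rhs at j=1)
  i=1: ✓ (rhs at j=1)
  i=2: ✓ (rhs at j=2)
  i=3: ✓ (rhs at j=3)
Positions where it holds: {1, 2, 3} → 3.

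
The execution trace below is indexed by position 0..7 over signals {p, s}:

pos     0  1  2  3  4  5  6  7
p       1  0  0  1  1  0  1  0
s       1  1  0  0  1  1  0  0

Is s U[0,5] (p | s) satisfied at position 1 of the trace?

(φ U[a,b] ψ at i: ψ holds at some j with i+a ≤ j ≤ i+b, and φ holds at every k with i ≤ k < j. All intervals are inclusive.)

Holds

Need some j in [1,6] with (p | s), and s at every k in [1,j-1].
  j=1: (p | s) holds; no prefix to check → satisfied.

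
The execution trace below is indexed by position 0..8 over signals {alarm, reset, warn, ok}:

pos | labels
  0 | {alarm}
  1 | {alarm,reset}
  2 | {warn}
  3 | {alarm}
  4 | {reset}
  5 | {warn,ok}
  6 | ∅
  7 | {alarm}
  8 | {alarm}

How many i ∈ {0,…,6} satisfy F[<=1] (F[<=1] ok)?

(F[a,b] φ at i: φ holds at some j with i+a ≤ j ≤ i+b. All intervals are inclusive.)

Evaluate at each i in [0,6]:
  i=0: ✗ (none in [0,1])
  i=1: ✗ (none in [1,2])
  i=2: ✗ (none in [2,3])
  i=3: ✓ (witness j=4)
  i=4: ✓ (witness j=4)
  i=5: ✓ (witness j=5)
  i=6: ✗ (none in [6,7])
Positions where it holds: {3, 4, 5} → 3.

3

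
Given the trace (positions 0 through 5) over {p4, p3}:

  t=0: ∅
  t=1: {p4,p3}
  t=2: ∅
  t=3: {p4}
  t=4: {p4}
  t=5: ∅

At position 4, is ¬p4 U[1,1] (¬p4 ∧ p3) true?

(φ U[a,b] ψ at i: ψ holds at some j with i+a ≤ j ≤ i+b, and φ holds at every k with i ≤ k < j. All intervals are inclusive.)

False

Need some j in [5,5] with (¬p4 ∧ p3), and ¬p4 at every k in [4,j-1].
  j=5: (¬p4 ∧ p3) false.
No j in the window works → until fails.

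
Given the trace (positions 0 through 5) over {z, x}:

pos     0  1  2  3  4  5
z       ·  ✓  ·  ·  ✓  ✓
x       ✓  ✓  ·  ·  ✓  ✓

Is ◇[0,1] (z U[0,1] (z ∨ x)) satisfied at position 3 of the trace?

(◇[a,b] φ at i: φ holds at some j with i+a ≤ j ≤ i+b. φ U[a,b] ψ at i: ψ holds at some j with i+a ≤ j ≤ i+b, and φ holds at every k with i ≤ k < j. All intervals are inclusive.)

True

Check (z U[0,1] (z ∨ x)) at each j in [3,4]:
  j=3: fails
  j=4: holds
Found at j=4 → formula holds.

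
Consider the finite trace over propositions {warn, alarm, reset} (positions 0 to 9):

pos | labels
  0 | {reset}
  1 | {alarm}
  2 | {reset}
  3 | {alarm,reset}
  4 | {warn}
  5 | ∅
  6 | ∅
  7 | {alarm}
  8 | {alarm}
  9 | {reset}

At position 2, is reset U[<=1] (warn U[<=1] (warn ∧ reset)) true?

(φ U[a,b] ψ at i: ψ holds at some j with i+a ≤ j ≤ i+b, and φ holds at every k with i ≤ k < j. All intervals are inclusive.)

Need some j in [2,3] with (warn U[<=1] (warn ∧ reset)), and reset at every k in [2,j-1].
  j=2: (warn U[<=1] (warn ∧ reset)) — fails.
  j=3: (warn U[<=1] (warn ∧ reset)) — fails.
No j in the window works → until fails.

Does not hold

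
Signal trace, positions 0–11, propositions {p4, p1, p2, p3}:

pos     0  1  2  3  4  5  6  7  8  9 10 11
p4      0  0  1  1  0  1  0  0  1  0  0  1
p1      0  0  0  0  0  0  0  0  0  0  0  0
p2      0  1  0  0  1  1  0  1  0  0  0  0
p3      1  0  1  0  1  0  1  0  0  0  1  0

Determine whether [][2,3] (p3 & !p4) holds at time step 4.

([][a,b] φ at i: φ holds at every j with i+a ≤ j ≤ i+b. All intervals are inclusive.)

Check (p3 & !p4) at every j in [6,7]:
  j=6: true
  j=7: false
Fails at j=7 → formula fails.

False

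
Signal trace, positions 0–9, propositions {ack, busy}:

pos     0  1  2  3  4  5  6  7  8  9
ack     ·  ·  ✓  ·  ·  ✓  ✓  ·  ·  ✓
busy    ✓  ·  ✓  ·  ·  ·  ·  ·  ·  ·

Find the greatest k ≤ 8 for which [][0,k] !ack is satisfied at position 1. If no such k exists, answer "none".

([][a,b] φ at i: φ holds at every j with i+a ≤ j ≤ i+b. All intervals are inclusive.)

0

!ack must hold from j=1 onward; find where it first fails.
  j=1: holds
  j=2: fails
Holds on [1,1], so largest k = 0.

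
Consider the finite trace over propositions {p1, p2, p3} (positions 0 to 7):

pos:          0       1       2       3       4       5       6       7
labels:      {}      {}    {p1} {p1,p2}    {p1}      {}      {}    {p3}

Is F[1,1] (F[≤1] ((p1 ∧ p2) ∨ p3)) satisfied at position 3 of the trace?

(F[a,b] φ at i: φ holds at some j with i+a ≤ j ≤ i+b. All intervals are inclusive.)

Check F[≤1] ((p1 ∧ p2) ∨ p3) at each j in [4,4]:
  j=4: fails (none in [4,5])
No position in the window satisfies it → formula fails.

No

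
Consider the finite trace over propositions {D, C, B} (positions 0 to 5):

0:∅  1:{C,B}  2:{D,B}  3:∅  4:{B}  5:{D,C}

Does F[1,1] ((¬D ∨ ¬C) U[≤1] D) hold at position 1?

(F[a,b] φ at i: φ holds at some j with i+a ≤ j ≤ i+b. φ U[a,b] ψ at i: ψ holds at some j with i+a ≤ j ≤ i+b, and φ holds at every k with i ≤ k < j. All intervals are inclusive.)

Check ((¬D ∨ ¬C) U[≤1] D) at each j in [2,2]:
  j=2: holds
Found at j=2 → formula holds.

True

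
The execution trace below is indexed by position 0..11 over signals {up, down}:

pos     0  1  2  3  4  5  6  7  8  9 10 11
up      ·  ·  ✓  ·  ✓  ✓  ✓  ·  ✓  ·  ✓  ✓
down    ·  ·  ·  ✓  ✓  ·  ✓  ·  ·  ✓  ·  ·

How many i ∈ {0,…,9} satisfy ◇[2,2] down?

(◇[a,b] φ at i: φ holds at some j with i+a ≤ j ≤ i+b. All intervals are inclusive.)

4

Evaluate at each i in [0,9]:
  i=0: ✗ (none in [2,2])
  i=1: ✓ (witness j=3)
  i=2: ✓ (witness j=4)
  i=3: ✗ (none in [5,5])
  i=4: ✓ (witness j=6)
  i=5: ✗ (none in [7,7])
  i=6: ✗ (none in [8,8])
  i=7: ✓ (witness j=9)
  i=8: ✗ (none in [10,10])
  i=9: ✗ (none in [11,11])
Positions where it holds: {1, 2, 4, 7} → 4.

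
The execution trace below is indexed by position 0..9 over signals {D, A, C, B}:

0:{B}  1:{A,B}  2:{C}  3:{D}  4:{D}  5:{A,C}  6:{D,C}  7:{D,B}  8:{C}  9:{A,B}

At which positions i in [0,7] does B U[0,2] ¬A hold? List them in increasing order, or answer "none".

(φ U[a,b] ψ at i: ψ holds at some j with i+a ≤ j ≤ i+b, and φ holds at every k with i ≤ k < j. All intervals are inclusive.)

0, 1, 2, 3, 4, 6, 7

Evaluate at each i in [0,7]:
  i=0: ✓ (rhs at j=0)
  i=1: ✓ (rhs at j=2; lhs holds on [1,1])
  i=2: ✓ (rhs at j=2)
  i=3: ✓ (rhs at j=3)
  i=4: ✓ (rhs at j=4)
  i=5: ✗ (lhs fails at k=5 before rhs at j=6)
  i=6: ✓ (rhs at j=6)
  i=7: ✓ (rhs at j=7)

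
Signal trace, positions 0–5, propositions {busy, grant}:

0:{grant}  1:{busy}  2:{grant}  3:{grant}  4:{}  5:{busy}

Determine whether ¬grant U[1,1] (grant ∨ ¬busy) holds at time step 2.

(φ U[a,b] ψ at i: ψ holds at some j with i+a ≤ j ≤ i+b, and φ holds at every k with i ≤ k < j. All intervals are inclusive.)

Does not hold

Need some j in [3,3] with (grant ∨ ¬busy), and ¬grant at every k in [2,j-1].
  j=3: (grant ∨ ¬busy) holds, but ¬grant fails at k=2 → not this j.
No j in the window works → until fails.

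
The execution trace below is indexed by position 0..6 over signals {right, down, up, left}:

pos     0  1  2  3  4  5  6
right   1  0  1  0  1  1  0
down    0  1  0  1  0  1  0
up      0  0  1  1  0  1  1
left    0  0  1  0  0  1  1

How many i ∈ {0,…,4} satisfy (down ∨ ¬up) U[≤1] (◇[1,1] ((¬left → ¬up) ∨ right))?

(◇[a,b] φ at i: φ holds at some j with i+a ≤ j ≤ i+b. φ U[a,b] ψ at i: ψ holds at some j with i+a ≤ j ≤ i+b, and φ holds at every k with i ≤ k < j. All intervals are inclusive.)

4

Evaluate at each i in [0,4]:
  i=0: ✓ (rhs at j=0)
  i=1: ✓ (rhs at j=1)
  i=2: ✗ (lhs fails at k=2 before rhs at j=3)
  i=3: ✓ (rhs at j=3)
  i=4: ✓ (rhs at j=4)
Positions where it holds: {0, 1, 3, 4} → 4.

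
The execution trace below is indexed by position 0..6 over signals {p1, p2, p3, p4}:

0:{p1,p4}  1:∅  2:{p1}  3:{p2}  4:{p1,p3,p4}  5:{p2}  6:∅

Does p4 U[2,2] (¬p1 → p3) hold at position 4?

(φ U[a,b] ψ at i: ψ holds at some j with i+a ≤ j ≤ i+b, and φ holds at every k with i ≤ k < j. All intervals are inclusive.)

Need some j in [6,6] with (¬p1 → p3), and p4 at every k in [4,j-1].
  j=6: (¬p1 → p3) false.
No j in the window works → until fails.

No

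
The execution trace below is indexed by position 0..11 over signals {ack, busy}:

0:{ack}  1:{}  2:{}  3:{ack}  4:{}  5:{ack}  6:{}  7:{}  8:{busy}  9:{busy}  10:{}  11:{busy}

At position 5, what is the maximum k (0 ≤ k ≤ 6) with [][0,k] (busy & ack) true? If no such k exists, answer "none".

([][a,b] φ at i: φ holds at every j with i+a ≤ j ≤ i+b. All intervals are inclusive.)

(busy & ack) must hold from j=5 onward; find where it first fails.
  j=5: fails → no k works.

none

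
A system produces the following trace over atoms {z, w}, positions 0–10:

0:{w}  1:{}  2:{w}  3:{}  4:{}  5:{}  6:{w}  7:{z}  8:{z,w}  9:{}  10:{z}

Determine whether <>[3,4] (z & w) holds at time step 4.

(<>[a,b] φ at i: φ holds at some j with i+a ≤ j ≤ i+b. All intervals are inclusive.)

Check (z & w) at each j in [7,8]:
  j=7: false
  j=8: true
Found at j=8 → formula holds.

Holds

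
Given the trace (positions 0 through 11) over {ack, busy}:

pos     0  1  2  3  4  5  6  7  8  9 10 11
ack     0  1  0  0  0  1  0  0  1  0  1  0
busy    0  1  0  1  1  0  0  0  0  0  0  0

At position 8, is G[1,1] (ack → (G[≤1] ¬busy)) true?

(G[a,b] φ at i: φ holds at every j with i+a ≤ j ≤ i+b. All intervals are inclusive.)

Holds

Check (ack → (G[≤1] ¬busy)) at every j in [9,9]:
  j=9: antecedent false → ✓
All positions satisfy it → formula holds.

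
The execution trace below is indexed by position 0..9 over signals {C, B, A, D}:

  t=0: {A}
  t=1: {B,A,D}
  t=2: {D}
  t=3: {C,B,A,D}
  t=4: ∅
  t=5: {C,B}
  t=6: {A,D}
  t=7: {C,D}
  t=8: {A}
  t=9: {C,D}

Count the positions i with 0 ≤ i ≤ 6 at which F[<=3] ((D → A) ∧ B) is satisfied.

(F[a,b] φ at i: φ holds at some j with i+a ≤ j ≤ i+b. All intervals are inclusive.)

6

Evaluate at each i in [0,6]:
  i=0: ✓ (witness j=1)
  i=1: ✓ (witness j=1)
  i=2: ✓ (witness j=3)
  i=3: ✓ (witness j=3)
  i=4: ✓ (witness j=5)
  i=5: ✓ (witness j=5)
  i=6: ✗ (none in [6,9])
Positions where it holds: {0, 1, 2, 3, 4, 5} → 6.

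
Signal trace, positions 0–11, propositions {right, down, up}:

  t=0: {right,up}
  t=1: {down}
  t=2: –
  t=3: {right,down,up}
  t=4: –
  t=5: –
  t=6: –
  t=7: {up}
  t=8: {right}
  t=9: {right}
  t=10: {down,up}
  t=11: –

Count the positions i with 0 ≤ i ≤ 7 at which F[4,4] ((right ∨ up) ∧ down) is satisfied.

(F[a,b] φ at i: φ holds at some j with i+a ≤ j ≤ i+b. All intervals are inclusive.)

Evaluate at each i in [0,7]:
  i=0: ✗ (none in [4,4])
  i=1: ✗ (none in [5,5])
  i=2: ✗ (none in [6,6])
  i=3: ✗ (none in [7,7])
  i=4: ✗ (none in [8,8])
  i=5: ✗ (none in [9,9])
  i=6: ✓ (witness j=10)
  i=7: ✗ (none in [11,11])
Positions where it holds: {6} → 1.

1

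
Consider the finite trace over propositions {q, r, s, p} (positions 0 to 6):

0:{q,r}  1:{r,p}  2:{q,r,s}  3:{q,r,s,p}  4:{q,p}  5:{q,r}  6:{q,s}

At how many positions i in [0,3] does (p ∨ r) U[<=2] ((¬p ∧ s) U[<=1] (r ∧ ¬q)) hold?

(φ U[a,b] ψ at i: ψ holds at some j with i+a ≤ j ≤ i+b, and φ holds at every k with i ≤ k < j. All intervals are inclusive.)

Evaluate at each i in [0,3]:
  i=0: ✓ (rhs at j=1; lhs holds on [0,0])
  i=1: ✓ (rhs at j=1)
  i=2: ✗ (no rhs in [2,4])
  i=3: ✗ (no rhs in [3,5])
Positions where it holds: {0, 1} → 2.

2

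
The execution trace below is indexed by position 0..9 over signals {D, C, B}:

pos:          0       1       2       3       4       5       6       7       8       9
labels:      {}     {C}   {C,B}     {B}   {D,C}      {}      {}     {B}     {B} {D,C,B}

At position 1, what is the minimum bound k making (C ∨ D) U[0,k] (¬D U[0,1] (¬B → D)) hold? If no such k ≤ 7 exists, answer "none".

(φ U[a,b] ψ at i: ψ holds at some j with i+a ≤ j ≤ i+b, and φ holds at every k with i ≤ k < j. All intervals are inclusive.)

Need earliest j ≥ 1 with (¬D U[0,1] (¬B → D)), and (C ∨ D) at every k in [1,j-1].
  j=1: rhs holds (empty prefix). k = 0.

0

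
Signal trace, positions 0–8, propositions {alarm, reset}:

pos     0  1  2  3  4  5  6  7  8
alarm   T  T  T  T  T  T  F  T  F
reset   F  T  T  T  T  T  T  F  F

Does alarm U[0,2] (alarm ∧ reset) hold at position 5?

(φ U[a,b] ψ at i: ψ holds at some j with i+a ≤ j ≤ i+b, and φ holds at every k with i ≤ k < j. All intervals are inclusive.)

Holds

Need some j in [5,7] with (alarm ∧ reset), and alarm at every k in [5,j-1].
  j=5: (alarm ∧ reset) holds; no prefix to check → satisfied.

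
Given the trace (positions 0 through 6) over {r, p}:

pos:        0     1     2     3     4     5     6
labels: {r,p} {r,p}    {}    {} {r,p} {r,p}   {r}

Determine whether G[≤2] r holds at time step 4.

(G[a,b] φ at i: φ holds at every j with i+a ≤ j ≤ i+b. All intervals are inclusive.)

Yes

Check r at every j in [4,6]:
  j=4: true
  j=5: true
  j=6: true
All positions satisfy it → formula holds.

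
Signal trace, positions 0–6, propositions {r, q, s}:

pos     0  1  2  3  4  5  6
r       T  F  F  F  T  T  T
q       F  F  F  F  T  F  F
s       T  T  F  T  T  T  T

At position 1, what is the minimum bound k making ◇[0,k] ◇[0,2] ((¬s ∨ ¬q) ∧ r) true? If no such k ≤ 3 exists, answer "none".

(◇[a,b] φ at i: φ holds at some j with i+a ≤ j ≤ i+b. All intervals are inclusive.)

Scan j = 1,2,… for ◇[0,2] ((¬s ∨ ¬q) ∧ r):
  j=1: fails
  j=2: fails
  j=3: holds
First hit at j=3, so smallest k = 3-1 = 2.

2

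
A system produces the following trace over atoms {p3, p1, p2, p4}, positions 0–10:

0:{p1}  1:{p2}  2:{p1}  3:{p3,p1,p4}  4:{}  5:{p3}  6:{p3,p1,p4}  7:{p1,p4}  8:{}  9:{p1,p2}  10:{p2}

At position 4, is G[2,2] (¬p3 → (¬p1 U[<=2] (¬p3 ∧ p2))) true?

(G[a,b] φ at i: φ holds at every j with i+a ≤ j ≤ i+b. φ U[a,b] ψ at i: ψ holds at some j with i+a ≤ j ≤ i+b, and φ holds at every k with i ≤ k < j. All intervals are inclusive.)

Yes

Check (¬p3 → (¬p1 U[<=2] (¬p3 ∧ p2))) at every j in [6,6]:
  j=6: antecedent false → ✓
All positions satisfy it → formula holds.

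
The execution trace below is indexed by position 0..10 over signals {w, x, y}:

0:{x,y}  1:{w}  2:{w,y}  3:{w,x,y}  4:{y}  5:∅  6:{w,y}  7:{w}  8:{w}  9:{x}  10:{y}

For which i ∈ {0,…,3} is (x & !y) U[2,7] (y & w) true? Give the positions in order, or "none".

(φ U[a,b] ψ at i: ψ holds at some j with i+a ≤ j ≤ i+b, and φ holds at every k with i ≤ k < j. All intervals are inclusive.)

none

Evaluate at each i in [0,3]:
  i=0: ✗ (lhs fails at k=0 before rhs at j=2)
  i=1: ✗ (lhs fails at k=1 before rhs at j=3)
  i=2: ✗ (lhs fails at k=2 before rhs at j=6)
  i=3: ✗ (lhs fails at k=3 before rhs at j=6)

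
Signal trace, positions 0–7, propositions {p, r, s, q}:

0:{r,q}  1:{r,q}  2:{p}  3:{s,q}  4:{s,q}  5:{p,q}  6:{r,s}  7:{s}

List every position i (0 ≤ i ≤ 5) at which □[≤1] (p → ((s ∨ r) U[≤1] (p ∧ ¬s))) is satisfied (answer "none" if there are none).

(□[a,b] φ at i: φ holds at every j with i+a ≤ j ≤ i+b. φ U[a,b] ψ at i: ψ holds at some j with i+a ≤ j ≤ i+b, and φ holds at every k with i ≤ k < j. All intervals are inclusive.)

0, 1, 2, 3, 4, 5

Evaluate at each i in [0,5]:
  i=0: ✓ (all of [0,1])
  i=1: ✓ (all of [1,2])
  i=2: ✓ (all of [2,3])
  i=3: ✓ (all of [3,4])
  i=4: ✓ (all of [4,5])
  i=5: ✓ (all of [5,6])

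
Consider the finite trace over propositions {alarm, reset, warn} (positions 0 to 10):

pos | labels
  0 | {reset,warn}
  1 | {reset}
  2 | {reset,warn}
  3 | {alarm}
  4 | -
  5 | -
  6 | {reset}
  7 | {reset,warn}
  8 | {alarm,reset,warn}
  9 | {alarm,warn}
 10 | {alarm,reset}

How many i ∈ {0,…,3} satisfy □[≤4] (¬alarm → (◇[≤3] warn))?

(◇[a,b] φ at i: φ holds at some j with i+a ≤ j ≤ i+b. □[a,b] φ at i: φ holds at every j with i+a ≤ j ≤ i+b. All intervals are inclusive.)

Evaluate at each i in [0,3]:
  i=0: ✓ (all of [0,4])
  i=1: ✓ (all of [1,5])
  i=2: ✓ (all of [2,6])
  i=3: ✓ (all of [3,7])
Positions where it holds: {0, 1, 2, 3} → 4.

4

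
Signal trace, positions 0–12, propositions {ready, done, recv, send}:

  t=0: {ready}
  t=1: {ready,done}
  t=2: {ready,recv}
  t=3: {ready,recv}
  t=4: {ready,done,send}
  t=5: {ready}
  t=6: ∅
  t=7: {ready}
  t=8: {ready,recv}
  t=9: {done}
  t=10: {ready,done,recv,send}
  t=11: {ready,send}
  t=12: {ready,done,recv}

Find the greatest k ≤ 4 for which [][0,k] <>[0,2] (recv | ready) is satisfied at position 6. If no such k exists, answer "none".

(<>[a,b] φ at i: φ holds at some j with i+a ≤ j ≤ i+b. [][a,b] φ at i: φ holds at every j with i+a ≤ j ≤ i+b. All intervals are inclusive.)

<>[0,2] (recv | ready) must hold from j=6 onward; find where it first fails.
  j=6: holds
  j=7: holds
  j=8: holds
  j=9: holds
  j=10: holds
Holds through j=10; largest k = 4.

4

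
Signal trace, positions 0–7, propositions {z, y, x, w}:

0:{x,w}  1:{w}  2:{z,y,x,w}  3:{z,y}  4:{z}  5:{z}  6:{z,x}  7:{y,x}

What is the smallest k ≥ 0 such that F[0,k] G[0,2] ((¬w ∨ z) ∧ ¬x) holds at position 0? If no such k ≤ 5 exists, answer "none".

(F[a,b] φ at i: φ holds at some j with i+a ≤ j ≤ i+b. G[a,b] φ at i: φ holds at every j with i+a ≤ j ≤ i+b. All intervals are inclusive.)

Scan j = 0,1,… for G[0,2] ((¬w ∨ z) ∧ ¬x):
  j=0: fails
  j=1: fails
  j=2: fails
  j=3: holds
First hit at j=3, so smallest k = 3-0 = 3.

3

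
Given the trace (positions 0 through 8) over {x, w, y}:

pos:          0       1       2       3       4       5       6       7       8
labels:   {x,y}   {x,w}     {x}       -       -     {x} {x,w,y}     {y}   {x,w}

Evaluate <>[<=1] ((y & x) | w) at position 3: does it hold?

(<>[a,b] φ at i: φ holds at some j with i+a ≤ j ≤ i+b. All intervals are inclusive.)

No

Check ((y & x) | w) at each j in [3,4]:
  j=3: false
  j=4: false
No position in the window satisfies it → formula fails.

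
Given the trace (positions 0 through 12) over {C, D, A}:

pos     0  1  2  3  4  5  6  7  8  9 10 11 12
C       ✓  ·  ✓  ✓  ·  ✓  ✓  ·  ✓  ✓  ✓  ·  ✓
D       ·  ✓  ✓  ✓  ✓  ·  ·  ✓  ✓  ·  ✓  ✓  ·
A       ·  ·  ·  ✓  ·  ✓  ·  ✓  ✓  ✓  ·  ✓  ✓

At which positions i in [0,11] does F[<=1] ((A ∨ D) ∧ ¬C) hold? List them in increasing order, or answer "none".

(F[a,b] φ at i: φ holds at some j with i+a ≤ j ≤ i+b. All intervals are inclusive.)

0, 1, 3, 4, 6, 7, 10, 11

Evaluate at each i in [0,11]:
  i=0: ✓ (witness j=1)
  i=1: ✓ (witness j=1)
  i=2: ✗ (none in [2,3])
  i=3: ✓ (witness j=4)
  i=4: ✓ (witness j=4)
  i=5: ✗ (none in [5,6])
  i=6: ✓ (witness j=7)
  i=7: ✓ (witness j=7)
  i=8: ✗ (none in [8,9])
  i=9: ✗ (none in [9,10])
  i=10: ✓ (witness j=11)
  i=11: ✓ (witness j=11)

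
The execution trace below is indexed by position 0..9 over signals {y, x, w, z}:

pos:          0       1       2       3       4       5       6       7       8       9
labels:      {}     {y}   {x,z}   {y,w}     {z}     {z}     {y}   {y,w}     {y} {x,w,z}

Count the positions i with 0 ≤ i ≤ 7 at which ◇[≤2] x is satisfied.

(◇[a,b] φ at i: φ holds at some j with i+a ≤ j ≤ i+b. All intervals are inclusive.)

4

Evaluate at each i in [0,7]:
  i=0: ✓ (witness j=2)
  i=1: ✓ (witness j=2)
  i=2: ✓ (witness j=2)
  i=3: ✗ (none in [3,5])
  i=4: ✗ (none in [4,6])
  i=5: ✗ (none in [5,7])
  i=6: ✗ (none in [6,8])
  i=7: ✓ (witness j=9)
Positions where it holds: {0, 1, 2, 7} → 4.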